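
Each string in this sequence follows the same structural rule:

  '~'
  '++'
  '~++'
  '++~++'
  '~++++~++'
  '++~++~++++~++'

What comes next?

~++++~++++~++~++++~++

This is a Fibonacci-style word recurrence s(k) = s(k−2)·s(k−1): e.g. ~·++ = ~++.
Continuing: ~++++~++ · ++~++~++++~++ gives term 7.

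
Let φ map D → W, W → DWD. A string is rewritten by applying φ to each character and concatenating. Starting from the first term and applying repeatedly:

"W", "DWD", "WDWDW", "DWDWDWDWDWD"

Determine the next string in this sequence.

WDWDWDWDWDWDWDWDWDWDW

Rewriting each symbol of DWDWDWDWDWD: D→W, W→DWD, D→W, W→DWD, D→W, W→DWD, D→W, W→DWD, D→W, W→DWD, D→W, which concatenates to W DWD W DWD W DWD W DWD W DWD W.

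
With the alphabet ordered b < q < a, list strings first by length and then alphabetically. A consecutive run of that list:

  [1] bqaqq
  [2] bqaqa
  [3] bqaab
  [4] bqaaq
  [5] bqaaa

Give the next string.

babbb

The successor of bqaaa increments the rightmost position that isn't already a and resets every position after it to b.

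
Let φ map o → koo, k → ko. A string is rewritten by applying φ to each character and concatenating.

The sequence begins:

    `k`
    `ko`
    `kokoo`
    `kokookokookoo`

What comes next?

Rewriting the 13 symbols of kokookokookoo one by one yields ko koo ko koo koo ko koo ko koo koo ko koo koo; concatenated:

kokookokookookokookokookookokookoo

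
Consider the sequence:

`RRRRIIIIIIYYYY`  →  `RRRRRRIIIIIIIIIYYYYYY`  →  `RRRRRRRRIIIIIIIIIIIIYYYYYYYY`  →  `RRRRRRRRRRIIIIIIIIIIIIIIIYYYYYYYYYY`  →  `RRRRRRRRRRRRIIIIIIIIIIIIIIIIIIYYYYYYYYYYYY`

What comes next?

Each string has the form R^{2n} I^{3n} Y^{2n}, where the shown terms are n = 2, 3, 4, 5, 6.
Setting n = 7 gives 14, 21, 14 characters in each block.

RRRRRRRRRRRRRRIIIIIIIIIIIIIIIIIIIIIYYYYYYYYYYYYYY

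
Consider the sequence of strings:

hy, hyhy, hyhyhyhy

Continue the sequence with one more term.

Each string is two copies of the previous one concatenated.
Doubling hyhyhyhy:

hyhyhyhyhyhyhyhy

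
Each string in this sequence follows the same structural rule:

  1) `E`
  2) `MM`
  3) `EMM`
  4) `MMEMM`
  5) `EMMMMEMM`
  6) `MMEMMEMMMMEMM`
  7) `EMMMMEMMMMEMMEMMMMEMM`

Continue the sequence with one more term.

MMEMMEMMMMEMMEMMMMEMMMMEMMEMMMMEMM

This is a Fibonacci-style word recurrence s(k) = s(k−2)·s(k−1): e.g. E·MM = EMM.
So term 8 is MMEMMEMMMMEMM·EMMMMEMMMMEMMEMMMMEMM.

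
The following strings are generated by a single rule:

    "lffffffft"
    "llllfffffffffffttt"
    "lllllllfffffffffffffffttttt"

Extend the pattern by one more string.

Reading off run lengths: l runs 1, 4, 7; f runs 7, 11, 15; t runs 1, 3, 5 — each is linear in n (n = 1, 2, …).
At n = 4 the blocks have lengths 10, 19, 7.

llllllllllfffffffffffffffffffttttttt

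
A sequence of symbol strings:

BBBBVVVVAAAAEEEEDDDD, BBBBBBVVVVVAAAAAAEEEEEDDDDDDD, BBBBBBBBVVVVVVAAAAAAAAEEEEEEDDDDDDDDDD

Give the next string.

Term n consists of 2n+2 B's, followed by n+3 V's, followed by 2n+2 A's, followed by n+3 E's, followed by 3n+1 D's (n = 1, 2, …).
For the next term, n = 4, so the run lengths are 10, 7, 10, 7, 13.

BBBBBBBBBBVVVVVVVAAAAAAAAAAEEEEEEEDDDDDDDDDDDDD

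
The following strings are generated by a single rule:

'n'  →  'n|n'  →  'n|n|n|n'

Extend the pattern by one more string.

Each string is two copies of the previous one joined by '|'.
Doubling n|n|n|n with '|' between the halves:

n|n|n|n|n|n|n|n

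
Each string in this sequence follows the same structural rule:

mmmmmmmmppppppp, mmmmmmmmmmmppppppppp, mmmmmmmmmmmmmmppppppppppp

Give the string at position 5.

Term n consists of 3n-1 m's, followed by 2n+1 p's, where the shown terms are n = 3, 4, 5.
Setting n = 7 gives 20, 15 characters in each block.

mmmmmmmmmmmmmmmmmmmmppppppppppppppp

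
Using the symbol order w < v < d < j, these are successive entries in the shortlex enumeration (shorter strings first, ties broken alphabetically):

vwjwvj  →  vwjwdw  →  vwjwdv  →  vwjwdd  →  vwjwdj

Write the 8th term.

Continuing the enumeration 3 steps past vwjwdj: vwjwdj → vwjwjw → vwjwjv → (answer).

vwjwjd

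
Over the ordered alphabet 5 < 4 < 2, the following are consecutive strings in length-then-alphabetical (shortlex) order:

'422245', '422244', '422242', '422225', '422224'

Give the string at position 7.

Stepping forward 2 times from 422224: 422224 → 422222, then the target.

255555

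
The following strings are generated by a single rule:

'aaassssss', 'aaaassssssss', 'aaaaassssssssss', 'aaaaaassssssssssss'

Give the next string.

The n-th term is n a's then 2n s's, where the shown terms are n = 3, 4, 5, 6.
For the next term, n = 7, so the run lengths are 7, 14.

aaaaaaassssssssssssss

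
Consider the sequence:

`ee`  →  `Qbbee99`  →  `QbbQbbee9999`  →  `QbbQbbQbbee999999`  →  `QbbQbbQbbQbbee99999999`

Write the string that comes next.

s(k+1) = Qbb·s(k)·99, so each term gains Qbb as a prefix and 99 as a suffix.
So the next term is Qbb·QbbQbbQbbQbbee99999999·99.

QbbQbbQbbQbbQbbee9999999999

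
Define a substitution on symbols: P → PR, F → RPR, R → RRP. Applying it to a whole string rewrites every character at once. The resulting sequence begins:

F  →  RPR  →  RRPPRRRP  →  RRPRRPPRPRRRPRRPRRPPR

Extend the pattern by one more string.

Rewriting the 21 symbols of RRPRRPPRPRRRPRRPRRPPR one by one yields RRP RRP PR RRP RRP PR PR RRP PR RRP RRP RRP PR RRP RRP PR RRP RRP PR PR RRP; concatenated:

RRPRRPPRRRPRRPPRPRRRPPRRRPRRPRRPPRRRPRRPPRRRPRRPPRPRRRP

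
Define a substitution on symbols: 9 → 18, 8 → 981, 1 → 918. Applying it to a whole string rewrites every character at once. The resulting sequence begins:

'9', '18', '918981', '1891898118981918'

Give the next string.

Applying the rule to each of the 16 symbols of 1891898118981918 gives the pieces 918 981 18 918 981 18 981 918 918 981 18 981 918 18 918 981, which concatenate to the answer.

91898118918981189819189189811898191818918981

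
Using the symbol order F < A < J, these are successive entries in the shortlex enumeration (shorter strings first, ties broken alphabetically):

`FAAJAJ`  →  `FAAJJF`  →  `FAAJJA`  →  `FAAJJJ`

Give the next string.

FAJFFF

The successor of FAAJJJ increments the rightmost position that isn't already J and resets every position after it to F.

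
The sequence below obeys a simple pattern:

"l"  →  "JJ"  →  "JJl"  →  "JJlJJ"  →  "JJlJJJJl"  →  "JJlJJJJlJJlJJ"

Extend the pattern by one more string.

JJlJJJJlJJlJJJJlJJJJl

Each term (from the third on) is the previous term followed by the one before it: term 3 = JJ·l = JJl.
The next term joins JJlJJJJlJJlJJ and JJlJJJJl.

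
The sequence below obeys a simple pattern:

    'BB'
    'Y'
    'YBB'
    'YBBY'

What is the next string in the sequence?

YBBYYBB

From term 3 onward, concatenate the last term with the second-to-last: Y·BB = YBB, YBB·Y = YBBY, …
So term 5 is YBBY·YBB.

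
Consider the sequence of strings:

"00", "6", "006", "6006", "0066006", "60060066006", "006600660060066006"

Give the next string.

60060066006006600660060066006

From term 3 onward, concatenate the second-to-last term with the last: 00·6 = 006, 6·006 = 6006, …
So term 8 is 60060066006·006600660060066006.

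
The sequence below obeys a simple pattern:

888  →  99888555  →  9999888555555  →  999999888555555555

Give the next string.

Each term wraps the previous one in 99 on the left and 555 on the right.
So the next term is 99·999999888555555555·555.

99999999888555555555555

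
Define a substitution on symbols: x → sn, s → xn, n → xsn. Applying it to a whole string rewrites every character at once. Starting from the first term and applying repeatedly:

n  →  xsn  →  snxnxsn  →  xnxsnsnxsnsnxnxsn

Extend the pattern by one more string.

Rewriting the 17 symbols of xnxsnsnxsnsnxnxsn one by one yields sn xsn sn xn xsn xn xsn sn xn xsn xn xsn sn xsn sn xn xsn; concatenated:

snxsnsnxnxsnxnxsnsnxnxsnxnxsnsnxsnsnxnxsn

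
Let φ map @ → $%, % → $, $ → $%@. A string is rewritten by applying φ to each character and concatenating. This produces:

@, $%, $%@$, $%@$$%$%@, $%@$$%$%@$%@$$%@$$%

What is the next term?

φ($%@$$%$%@$%@$$%@$$%) expands symbol-by-symbol to $%@ $ $% $%@ $%@ $ $%@ $ $% $%@ $ $% $%@ $%@ $ $% $%@ $%@ $; joining the 19 pieces gives the next term.

$%@$$%$%@$%@$$%@$$%$%@$$%$%@$%@$$%$%@$%@$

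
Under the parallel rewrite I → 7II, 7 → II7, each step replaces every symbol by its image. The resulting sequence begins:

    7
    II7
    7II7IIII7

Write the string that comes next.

II77II7IIII77II7II7II7IIII7

Rewriting each symbol of 7II7IIII7: 7→II7, I→7II, I→7II, 7→II7, I→7II, I→7II, I→7II, I→7II, 7→II7, which concatenates to II7 7II 7II II7 7II 7II 7II 7II II7.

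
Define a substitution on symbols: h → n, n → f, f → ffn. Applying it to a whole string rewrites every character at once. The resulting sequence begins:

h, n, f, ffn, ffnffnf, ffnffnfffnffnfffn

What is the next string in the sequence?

ffnffnfffnffnfffnffnffnfffnffnfffnffnffnf

φ(ffnffnfffnffnfffn) expands symbol-by-symbol to ffn ffn f ffn ffn f ffn ffn ffn f ffn ffn f ffn ffn ffn f; joining the 17 pieces gives the next term.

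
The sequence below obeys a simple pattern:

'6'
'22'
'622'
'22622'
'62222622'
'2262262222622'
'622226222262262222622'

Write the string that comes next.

2262262222622622226222262262222622

This is a Fibonacci-style word recurrence s(k) = s(k−2)·s(k−1): e.g. 6·22 = 622.
The next term joins 2262262222622 and 622226222262262222622.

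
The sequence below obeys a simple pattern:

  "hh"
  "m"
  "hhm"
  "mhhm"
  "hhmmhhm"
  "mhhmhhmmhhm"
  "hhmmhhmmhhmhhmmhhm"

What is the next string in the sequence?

From term 3 onward, concatenate the second-to-last term with the last: hh·m = hhm, m·hhm = mhhm, …
So term 8 is mhhmhhmmhhm·hhmmhhmmhhmhhmmhhm.

mhhmhhmmhhmhhmmhhmmhhmhhmmhhm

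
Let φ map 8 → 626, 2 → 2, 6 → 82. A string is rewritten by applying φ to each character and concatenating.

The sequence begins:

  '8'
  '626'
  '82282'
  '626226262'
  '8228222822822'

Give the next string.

626226262226262262622

φ(8228222822822) expands symbol-by-symbol to 626 2 2 626 2 2 2 626 2 2 626 2 2; joining the 13 pieces gives the next term.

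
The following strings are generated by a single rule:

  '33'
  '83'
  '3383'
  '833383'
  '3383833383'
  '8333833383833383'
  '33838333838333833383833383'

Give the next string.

This is a Fibonacci-style word recurrence s(k) = s(k−2)·s(k−1): e.g. 33·83 = 3383.
The next term joins 8333833383833383 and 33838333838333833383833383.

833383338383338333838333838333833383833383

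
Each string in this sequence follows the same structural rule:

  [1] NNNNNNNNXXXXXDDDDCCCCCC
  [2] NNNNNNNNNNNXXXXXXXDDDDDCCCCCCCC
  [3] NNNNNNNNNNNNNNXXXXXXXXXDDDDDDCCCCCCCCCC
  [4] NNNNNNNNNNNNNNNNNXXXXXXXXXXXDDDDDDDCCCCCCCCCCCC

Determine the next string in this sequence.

Term n consists of 3n+2 N's, followed by 2n+1 X's, followed by n+2 D's, followed by 2n+2 C's, where the shown terms are n = 2, 3, 4, 5.
Setting n = 6 gives 20, 13, 8, 14 characters in each block.

NNNNNNNNNNNNNNNNNNNNXXXXXXXXXXXXXDDDDDDDDCCCCCCCCCCCCCC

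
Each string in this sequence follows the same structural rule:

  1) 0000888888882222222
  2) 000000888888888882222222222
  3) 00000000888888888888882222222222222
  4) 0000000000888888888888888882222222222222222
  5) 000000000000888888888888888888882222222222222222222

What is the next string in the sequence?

The n-th term is 2n 0's then 3n+2 8's then 3n+1 2's, where the shown terms are n = 2, 3, 4, 5, 6.
For the next term, n = 7, so the run lengths are 14, 23, 22.

00000000000000888888888888888888888882222222222222222222222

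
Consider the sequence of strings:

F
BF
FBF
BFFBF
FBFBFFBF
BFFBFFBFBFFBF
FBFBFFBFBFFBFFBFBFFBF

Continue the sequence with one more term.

BFFBFFBFBFFBFFBFBFFBFBFFBFFBFBFFBF

Each term (from the third on) is the two preceding terms concatenated in order: term 3 = F·BF = FBF.
So term 8 is BFFBFFBFBFFBF·FBFBFFBFBFFBFFBFBFFBF.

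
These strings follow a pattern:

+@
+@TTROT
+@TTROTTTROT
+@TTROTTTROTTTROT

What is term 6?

Each term is the previous one with TTROT appended.
From +@TTROTTTROTTTROT, 2 further steps: +@TTROTTTROTTTROT → +@TTROTTTROTTTROTTTROT → (answer).

+@TTROTTTROTTTROTTTROTTTROT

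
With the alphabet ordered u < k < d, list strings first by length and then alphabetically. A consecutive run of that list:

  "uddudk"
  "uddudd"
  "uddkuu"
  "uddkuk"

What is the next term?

Treat uddkuk as a base-3 numeral over the given alphabet and add one, carrying through any trailing d's.

uddkud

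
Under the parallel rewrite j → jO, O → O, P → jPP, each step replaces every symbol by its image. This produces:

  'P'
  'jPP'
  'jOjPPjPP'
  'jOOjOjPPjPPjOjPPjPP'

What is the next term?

Replace each of the 19 characters of jOOjOjPPjPPjOjPPjPP in place — jO O O jO O jO jPP jPP jO jPP jPP jO O jO jPP jPP jO jPP jPP — and concatenate.

jOOOjOOjOjPPjPPjOjPPjPPjOOjOjPPjPPjOjPPjPP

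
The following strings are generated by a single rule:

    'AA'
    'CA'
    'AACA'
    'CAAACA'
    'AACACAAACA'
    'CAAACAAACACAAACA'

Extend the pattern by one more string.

Each term (from the third on) is the two preceding terms concatenated in order: term 3 = AA·CA = AACA.
The next term joins AACACAAACA and CAAACAAACACAAACA.

AACACAAACACAAACAAACACAAACA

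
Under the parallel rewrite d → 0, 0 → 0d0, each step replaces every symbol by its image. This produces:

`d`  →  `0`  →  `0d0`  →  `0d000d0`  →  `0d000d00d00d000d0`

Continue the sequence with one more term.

Applying the rule to each of the 17 symbols of 0d000d00d00d000d0 gives the pieces 0d0 0 0d0 0d0 0d0 0 0d0 0d0 0 0d0 0d0 0 0d0 0d0 0d0 0 0d0, which concatenate to the answer.

0d000d00d00d000d00d000d00d000d00d00d000d0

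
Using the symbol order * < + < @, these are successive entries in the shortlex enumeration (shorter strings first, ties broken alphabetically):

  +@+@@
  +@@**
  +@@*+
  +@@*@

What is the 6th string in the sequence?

+@@++

Stepping forward 2 times from +@@*@: +@@*@ → +@@+*, then the target.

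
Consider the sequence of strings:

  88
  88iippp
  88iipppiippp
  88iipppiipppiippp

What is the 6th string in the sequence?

The strings grow by a fixed suffix iippp each time.
From 88iipppiipppiippp, 2 further steps: 88iipppiipppiippp → 88iipppiipppiipppiippp → (answer).

88iipppiipppiipppiipppiippp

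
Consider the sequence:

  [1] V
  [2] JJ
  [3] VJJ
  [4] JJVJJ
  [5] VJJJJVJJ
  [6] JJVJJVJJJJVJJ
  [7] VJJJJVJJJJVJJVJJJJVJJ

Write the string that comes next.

JJVJJVJJJJVJJVJJJJVJJJJVJJVJJJJVJJ

This is a Fibonacci-style word recurrence s(k) = s(k−2)·s(k−1): e.g. V·JJ = VJJ.
The next term joins JJVJJVJJJJVJJ and VJJJJVJJJJVJJVJJJJVJJ.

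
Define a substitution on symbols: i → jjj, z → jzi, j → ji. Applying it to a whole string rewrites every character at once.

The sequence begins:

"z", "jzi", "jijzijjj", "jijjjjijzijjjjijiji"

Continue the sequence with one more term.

jijjjjijijijijjjjijzijjjjijijijijjjjijjjjijjj

Applying the rule to each of the 19 symbols of jijjjjijzijjjjijiji gives the pieces ji jjj ji ji ji ji jjj ji jzi jjj ji ji ji ji jjj ji jjj ji jjj, which concatenate to the answer.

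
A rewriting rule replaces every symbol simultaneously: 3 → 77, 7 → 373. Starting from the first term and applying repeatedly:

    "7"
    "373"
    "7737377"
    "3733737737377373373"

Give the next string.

77373777737377373373773737737337377373777737377

φ(3733737737377373373) expands symbol-by-symbol to 77 373 77 77 373 77 373 373 77 373 77 373 373 77 373 77 77 373 77; joining the 19 pieces gives the next term.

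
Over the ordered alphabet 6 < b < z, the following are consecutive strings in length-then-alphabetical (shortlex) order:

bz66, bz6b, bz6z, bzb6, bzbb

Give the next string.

The successor of bzbb increments the rightmost position that isn't already z and resets every position after it to 6.

bzbz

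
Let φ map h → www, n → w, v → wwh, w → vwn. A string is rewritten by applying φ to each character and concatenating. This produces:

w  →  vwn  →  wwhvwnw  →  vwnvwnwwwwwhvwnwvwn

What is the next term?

Rewriting the 19 symbols of vwnvwnwwwwwhvwnwvwn one by one yields wwh vwn w wwh vwn w vwn vwn vwn vwn vwn www wwh vwn w vwn wwh vwn w; concatenated:

wwhvwnwwwhvwnwvwnvwnvwnvwnvwnwwwwwhvwnwvwnwwhvwnw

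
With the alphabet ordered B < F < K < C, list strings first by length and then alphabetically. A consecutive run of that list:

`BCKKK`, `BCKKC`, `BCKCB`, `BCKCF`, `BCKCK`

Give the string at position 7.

Continuing the enumeration 2 steps past BCKCK: BCKCK → BCKCC → (answer).

BCCBB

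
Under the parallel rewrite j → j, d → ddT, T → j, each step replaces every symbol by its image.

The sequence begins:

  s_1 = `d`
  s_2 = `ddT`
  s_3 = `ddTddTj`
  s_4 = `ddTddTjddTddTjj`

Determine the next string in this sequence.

φ(ddTddTjddTddTjj) expands symbol-by-symbol to ddT ddT j ddT ddT j j ddT ddT j ddT ddT j j j; joining the 15 pieces gives the next term.

ddTddTjddTddTjjddTddTjddTddTjjj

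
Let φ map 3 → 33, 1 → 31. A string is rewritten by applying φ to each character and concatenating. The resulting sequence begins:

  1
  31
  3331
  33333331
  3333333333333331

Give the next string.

33333333333333333333333333333331

φ(3333333333333331) expands symbol-by-symbol to 33 33 33 33 33 33 33 33 33 33 33 33 33 33 33 31; joining the 16 pieces gives the next term.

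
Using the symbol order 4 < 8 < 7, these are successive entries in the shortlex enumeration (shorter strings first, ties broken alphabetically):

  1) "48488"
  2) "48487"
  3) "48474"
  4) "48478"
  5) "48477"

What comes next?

48844

The successor of 48477 increments the rightmost position that isn't already 7 and resets every position after it to 4.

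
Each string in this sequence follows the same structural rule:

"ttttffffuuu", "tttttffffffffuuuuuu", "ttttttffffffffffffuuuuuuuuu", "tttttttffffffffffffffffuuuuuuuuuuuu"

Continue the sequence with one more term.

Each string has the form t^{n+3} f^{4n} u^{3n} (n = 1, 2, …).
For the next term, n = 5, so the run lengths are 8, 20, 15.

ttttttttffffffffffffffffffffuuuuuuuuuuuuuuu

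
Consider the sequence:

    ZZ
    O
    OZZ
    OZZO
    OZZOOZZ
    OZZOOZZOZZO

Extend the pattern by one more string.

OZZOOZZOZZOOZZOOZZ

From term 3 onward, concatenate the last term with the second-to-last: O·ZZ = OZZ, OZZ·O = OZZO, …
The next term joins OZZOOZZOZZO and OZZOOZZ.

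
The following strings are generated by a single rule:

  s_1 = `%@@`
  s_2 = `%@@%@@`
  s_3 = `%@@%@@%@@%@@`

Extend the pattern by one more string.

%@@%@@%@@%@@%@@%@@%@@%@@

s(k+1) = s(k)·s(k) — each term doubles the last.
So the next term is two copies of %@@%@@%@@%@@.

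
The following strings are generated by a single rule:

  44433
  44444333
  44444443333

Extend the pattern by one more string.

44444444433333

The n-th term is 2n+1 4's then n+1 3's (n = 1, 2, …).
At n = 4 the blocks have lengths 9, 5.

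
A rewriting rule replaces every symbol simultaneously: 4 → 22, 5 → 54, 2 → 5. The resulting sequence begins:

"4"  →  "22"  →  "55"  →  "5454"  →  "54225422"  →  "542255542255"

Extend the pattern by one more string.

54225554545422555454

Apply φ to 542255542255 symbol by symbol: 5→54, 4→22, 2→5, 2→5, 5→54, 5→54, 5→54, 4→22, 2→5, 2→5, 5→54, 5→54; joined: 54 22 5 5 54 54 54 22 5 5 54 54.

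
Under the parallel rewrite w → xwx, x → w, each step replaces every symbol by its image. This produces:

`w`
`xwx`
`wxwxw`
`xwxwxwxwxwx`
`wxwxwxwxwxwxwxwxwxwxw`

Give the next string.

xwxwxwxwxwxwxwxwxwxwxwxwxwxwxwxwxwxwxwxwxwx

Applying the rule to each of the 21 symbols of wxwxwxwxwxwxwxwxwxwxw gives the pieces xwx w xwx w xwx w xwx w xwx w xwx w xwx w xwx w xwx w xwx w xwx, which concatenate to the answer.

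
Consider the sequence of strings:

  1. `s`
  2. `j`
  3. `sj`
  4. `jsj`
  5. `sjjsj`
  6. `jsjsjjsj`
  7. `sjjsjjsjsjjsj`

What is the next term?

jsjsjjsjsjjsjjsjsjjsj

Each term (from the third on) is the two preceding terms concatenated in order: term 3 = s·j = sj.
So term 8 is jsjsjjsj·sjjsjjsjsjjsj.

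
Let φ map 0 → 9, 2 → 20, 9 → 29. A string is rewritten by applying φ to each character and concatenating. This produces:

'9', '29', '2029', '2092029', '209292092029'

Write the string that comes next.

209292029209292092029

Expanding 209292092029: 2→20, 0→9, 9→29, 2→20, 9→29, 2→20, 0→9, 9→29, 2→20, 0→9, 2→20, 9→29. Concatenated: 20 9 29 20 29 20 9 29 20 9 20 29.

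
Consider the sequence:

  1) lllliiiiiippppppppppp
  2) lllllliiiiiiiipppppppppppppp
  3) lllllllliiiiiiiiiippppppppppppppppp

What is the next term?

Reading off run lengths: l runs 4, 6, 8; i runs 6, 8, 10; p runs 11, 14, 17 — each is linear in n, where the shown terms are n = 3, 4, 5.
For the next term, n = 6, so the run lengths are 10, 12, 20.

lllllllllliiiiiiiiiiiipppppppppppppppppppp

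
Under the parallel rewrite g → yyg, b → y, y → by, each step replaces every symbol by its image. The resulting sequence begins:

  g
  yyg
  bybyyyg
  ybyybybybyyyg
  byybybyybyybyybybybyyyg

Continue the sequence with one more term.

Replace each of the 23 characters of byybybyybyybyybybybyyyg in place — y by by y by y by by y by by y by by y by y by y by by by yyg — and concatenate.

ybybyybyybybyybybyybybyybyybyybybybyyyg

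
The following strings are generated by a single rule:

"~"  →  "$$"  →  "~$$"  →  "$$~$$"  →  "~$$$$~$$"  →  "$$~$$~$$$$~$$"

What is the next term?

~$$$$~$$$$~$$~$$$$~$$

Each term (from the third on) is the two preceding terms concatenated in order: term 3 = ~·$$ = ~$$.
Continuing: ~$$$$~$$ · $$~$$~$$$$~$$ gives term 7.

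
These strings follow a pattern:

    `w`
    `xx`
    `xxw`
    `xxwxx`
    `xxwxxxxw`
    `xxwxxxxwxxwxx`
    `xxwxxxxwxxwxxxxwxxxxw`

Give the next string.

Each term (from the third on) is the previous term followed by the one before it: term 3 = xx·w = xxw.
The next term joins xxwxxxxwxxwxxxxwxxxxw and xxwxxxxwxxwxx.

xxwxxxxwxxwxxxxwxxxxwxxwxxxxwxxwxx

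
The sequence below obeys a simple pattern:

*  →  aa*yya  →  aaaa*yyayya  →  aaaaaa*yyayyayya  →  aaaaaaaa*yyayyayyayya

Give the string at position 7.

aaaaaaaaaaaa*yyayyayyayyayyayya

s(k+1) = aa·s(k)·yya, so each term gains aa as a prefix and yya as a suffix.
From aaaaaaaa*yyayyayyayya, 2 further steps: aaaaaaaa*yyayyayyayya → aaaaaaaaaa*yyayyayyayyayya → (answer).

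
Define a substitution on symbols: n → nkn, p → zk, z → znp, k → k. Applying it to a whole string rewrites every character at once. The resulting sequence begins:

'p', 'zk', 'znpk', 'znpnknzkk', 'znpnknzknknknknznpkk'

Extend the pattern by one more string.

Replace each of the 20 characters of znpnknzknknknknznpkk in place — znp nkn zk nkn k nkn znp k nkn k nkn k nkn k nkn znp nkn zk k k — and concatenate.

znpnknzknknknknznpknknknknknknknknznpnknzkkk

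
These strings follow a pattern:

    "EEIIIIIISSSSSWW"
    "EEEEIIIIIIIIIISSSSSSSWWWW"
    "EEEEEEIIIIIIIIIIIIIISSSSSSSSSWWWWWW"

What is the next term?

Term n consists of 2n E's, followed by 4n+2 I's, followed by 2n+3 S's, followed by 2n W's (n = 1, 2, …).
For the next term, n = 4, so the run lengths are 8, 18, 11, 8.

EEEEEEEEIIIIIIIIIIIIIIIIIISSSSSSSSSSSWWWWWWWW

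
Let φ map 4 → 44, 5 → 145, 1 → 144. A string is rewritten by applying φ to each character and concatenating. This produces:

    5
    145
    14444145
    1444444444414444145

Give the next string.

Rewriting the 19 symbols of 1444444444414444145 one by one yields 144 44 44 44 44 44 44 44 44 44 44 144 44 44 44 44 144 44 145; concatenated:

144444444444444444444441444444444414444145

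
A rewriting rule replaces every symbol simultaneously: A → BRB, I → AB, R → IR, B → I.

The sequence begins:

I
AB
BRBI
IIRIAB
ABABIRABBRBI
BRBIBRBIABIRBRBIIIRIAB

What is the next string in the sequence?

Replace each of the 22 characters of BRBIBRBIABIRBRBIIIRIAB in place — I IR I AB I IR I AB BRB I AB IR I IR I AB AB AB IR AB BRB I — and concatenate.

IIRIABIIRIABBRBIABIRIIRIABABABIRABBRBI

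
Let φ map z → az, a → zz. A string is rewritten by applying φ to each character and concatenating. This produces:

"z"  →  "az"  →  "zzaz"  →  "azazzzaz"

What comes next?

zzazzzazazazzzaz

Expanding azazzzaz: a→zz, z→az, a→zz, z→az, z→az, z→az, a→zz, z→az. Concatenated: zz az zz az az az zz az.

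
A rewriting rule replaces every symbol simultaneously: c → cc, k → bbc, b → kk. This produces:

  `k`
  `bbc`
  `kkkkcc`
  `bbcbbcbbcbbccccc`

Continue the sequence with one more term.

Applying the rule to each of the 16 symbols of bbcbbcbbcbbccccc gives the pieces kk kk cc kk kk cc kk kk cc kk kk cc cc cc cc cc, which concatenate to the answer.

kkkkcckkkkcckkkkcckkkkcccccccccc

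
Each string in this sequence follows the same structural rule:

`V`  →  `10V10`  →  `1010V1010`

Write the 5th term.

s(k+1) = 10·s(k)·10, so each term gains 10 as a prefix and 10 as a suffix.
From 1010V1010, 2 further steps: 1010V1010 → 101010V101010 → (answer).

10101010V10101010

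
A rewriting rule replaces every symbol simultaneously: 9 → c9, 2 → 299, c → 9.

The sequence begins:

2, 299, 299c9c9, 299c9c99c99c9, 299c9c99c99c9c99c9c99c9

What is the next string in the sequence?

Replace each of the 23 characters of 299c9c99c99c9c99c9c99c9 in place — 299 c9 c9 9 c9 9 c9 c9 9 c9 c9 9 c9 9 c9 c9 9 c9 9 c9 c9 9 c9 — and concatenate.

299c9c99c99c9c99c9c99c99c9c99c99c9c99c9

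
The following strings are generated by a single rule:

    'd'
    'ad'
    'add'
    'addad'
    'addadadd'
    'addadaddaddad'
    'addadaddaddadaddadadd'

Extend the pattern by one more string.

Each term (from the third on) is the previous term followed by the one before it: term 3 = ad·d = add.
Continuing: addadaddaddadaddadadd · addadaddaddad gives term 8.

addadaddaddadaddadaddaddadaddaddad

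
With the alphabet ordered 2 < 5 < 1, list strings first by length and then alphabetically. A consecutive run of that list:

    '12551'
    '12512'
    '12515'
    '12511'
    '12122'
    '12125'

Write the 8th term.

Stepping forward 2 times from 12125: 12125 → 12121, then the target.

12152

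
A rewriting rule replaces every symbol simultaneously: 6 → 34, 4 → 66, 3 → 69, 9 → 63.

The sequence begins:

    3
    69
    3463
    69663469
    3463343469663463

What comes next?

φ(3463343469663463) expands symbol-by-symbol to 69 66 34 69 69 66 69 66 34 63 34 34 69 66 34 69; joining the 16 pieces gives the next term.

69663469696669663463343469663469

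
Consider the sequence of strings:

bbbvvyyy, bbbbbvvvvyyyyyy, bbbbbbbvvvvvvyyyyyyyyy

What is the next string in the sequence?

bbbbbbbbbvvvvvvvvyyyyyyyyyyyy

Term n consists of 2n+1 b's, followed by 2n v's, followed by 3n y's (n = 1, 2, …).
For the next term, n = 4, so the run lengths are 9, 8, 12.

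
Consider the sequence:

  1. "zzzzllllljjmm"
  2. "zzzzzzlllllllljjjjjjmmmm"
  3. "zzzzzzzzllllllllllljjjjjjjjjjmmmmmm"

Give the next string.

The n-th term is 2n+2 z's then 3n+2 l's then 4n-2 j's then 2n m's (n = 1, 2, …).
For the next term, n = 4, so the run lengths are 10, 14, 14, 8.

zzzzzzzzzzlllllllllllllljjjjjjjjjjjjjjmmmmmmmm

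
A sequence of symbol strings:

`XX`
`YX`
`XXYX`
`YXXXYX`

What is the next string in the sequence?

XXYXYXXXYX

This is a Fibonacci-style word recurrence s(k) = s(k−2)·s(k−1): e.g. XX·YX = XXYX.
Continuing: XXYX · YXXXYX gives term 5.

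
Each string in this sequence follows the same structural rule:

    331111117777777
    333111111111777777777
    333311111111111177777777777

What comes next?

333331111111111111117777777777777

The n-th term is n 3's then 3n 1's then 2n+3 7's, where the shown terms are n = 2, 3, 4.
At n = 5 the blocks have lengths 5, 15, 13.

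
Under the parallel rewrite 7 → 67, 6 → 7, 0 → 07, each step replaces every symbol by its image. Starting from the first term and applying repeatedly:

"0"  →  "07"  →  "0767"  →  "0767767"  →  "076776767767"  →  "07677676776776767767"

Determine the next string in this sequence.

Applying the rule to each of the 20 symbols of 07677676776776767767 gives the pieces 07 67 7 67 67 7 67 7 67 67 7 67 67 7 67 7 67 67 7 67, which concatenate to the answer.

076776767767767677676776776767767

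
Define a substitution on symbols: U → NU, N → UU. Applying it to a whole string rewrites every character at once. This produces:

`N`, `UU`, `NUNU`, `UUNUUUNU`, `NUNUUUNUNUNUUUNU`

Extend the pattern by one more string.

Rewriting the 16 symbols of NUNUUUNUNUNUUUNU one by one yields UU NU UU NU NU NU UU NU UU NU UU NU NU NU UU NU; concatenated:

UUNUUUNUNUNUUUNUUUNUUUNUNUNUUUNU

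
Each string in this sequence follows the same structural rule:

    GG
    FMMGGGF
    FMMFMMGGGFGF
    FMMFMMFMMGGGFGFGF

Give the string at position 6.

s(k+1) = FMM·s(k)·GF, so each term gains FMM as a prefix and GF as a suffix.
From FMMFMMFMMGGGFGFGF, 2 further steps: FMMFMMFMMGGGFGFGF → FMMFMMFMMFMMGGGFGFGFGF → (answer).

FMMFMMFMMFMMFMMGGGFGFGFGFGF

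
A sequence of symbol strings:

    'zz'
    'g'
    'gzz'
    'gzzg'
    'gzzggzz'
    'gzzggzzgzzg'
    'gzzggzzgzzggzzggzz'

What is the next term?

From term 3 onward, concatenate the last term with the second-to-last: g·zz = gzz, gzz·g = gzzg, …
The next term joins gzzggzzgzzggzzggzz and gzzggzzgzzg.

gzzggzzgzzggzzggzzgzzggzzgzzg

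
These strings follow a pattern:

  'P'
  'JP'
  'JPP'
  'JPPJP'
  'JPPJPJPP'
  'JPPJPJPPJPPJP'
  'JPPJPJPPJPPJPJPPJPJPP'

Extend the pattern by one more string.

This is a Fibonacci-style word recurrence s(k) = s(k−1)·s(k−2): e.g. JP·P = JPP.
Continuing: JPPJPJPPJPPJPJPPJPJPP · JPPJPJPPJPPJP gives term 8.

JPPJPJPPJPPJPJPPJPJPPJPPJPJPPJPPJP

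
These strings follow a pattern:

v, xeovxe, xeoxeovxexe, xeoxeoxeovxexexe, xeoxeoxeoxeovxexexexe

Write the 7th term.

Each term wraps the previous one in xeo on the left and xe on the right.
From xeoxeoxeoxeovxexexexe, 2 further steps: xeoxeoxeoxeovxexexexe → xeoxeoxeoxeoxeovxexexexexe → (answer).

xeoxeoxeoxeoxeoxeovxexexexexexe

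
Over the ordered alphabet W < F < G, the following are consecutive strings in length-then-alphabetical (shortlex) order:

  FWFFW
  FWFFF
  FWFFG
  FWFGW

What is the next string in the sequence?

Treat FWFGW as a base-3 numeral over the given alphabet and add one, carrying through any trailing G's.

FWFGF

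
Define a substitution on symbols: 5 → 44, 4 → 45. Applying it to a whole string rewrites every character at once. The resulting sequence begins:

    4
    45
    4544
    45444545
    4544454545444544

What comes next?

φ(4544454545444544) expands symbol-by-symbol to 45 44 45 45 45 44 45 44 45 44 45 45 45 44 45 45; joining the 16 pieces gives the next term.

45444545454445444544454545444545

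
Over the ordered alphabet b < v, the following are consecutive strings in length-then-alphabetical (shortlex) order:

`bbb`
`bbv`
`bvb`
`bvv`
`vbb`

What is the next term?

vbv

Find the rightmost character of vbb below v, bump it to the next letter, and reset everything to its right to b.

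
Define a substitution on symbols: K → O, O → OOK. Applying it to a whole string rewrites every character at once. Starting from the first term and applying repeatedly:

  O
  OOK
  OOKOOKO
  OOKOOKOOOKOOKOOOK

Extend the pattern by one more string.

Replace each of the 17 characters of OOKOOKOOOKOOKOOOK in place — OOK OOK O OOK OOK O OOK OOK OOK O OOK OOK O OOK OOK OOK O — and concatenate.

OOKOOKOOOKOOKOOOKOOKOOKOOOKOOKOOOKOOKOOKO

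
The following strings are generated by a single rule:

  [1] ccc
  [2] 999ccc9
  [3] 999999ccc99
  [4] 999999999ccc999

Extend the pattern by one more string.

Each term wraps the previous one in 999 on the left and 9 on the right.
Applying this once more to 999999999ccc999:

999999999999ccc9999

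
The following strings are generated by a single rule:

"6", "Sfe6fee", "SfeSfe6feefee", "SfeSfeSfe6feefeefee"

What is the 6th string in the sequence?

Each term wraps the previous one in Sfe on the left and fee on the right.
From SfeSfeSfe6feefeefee, 2 further steps: SfeSfeSfe6feefeefee → SfeSfeSfeSfe6feefeefeefee → (answer).

SfeSfeSfeSfeSfe6feefeefeefeefee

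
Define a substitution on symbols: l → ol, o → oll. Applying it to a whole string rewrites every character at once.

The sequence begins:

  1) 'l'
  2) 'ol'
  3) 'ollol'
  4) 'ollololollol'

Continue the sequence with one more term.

ollololollolollolollololollol

Expanding ollololollol: o→oll, l→ol, l→ol, o→oll, l→ol, o→oll, l→ol, o→oll, l→ol, l→ol, o→oll, l→ol. Concatenated: oll ol ol oll ol oll ol oll ol ol oll ol.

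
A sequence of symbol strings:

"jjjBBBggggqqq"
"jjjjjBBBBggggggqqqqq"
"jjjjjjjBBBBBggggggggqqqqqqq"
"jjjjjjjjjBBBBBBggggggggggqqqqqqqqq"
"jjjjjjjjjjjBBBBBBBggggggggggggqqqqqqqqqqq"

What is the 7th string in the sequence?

Reading off run lengths: j runs 3, 5, 7, 9, 11; B runs 3, 4, 5, 6, 7; g runs 4, 6, 8, 10, 12; q runs 3, 5, 7, 9, 11 — each is linear in n, where the shown terms are n = 2, 3, 4, 5, 6.
Setting n = 8 gives 15, 9, 16, 15 characters in each block.

jjjjjjjjjjjjjjjBBBBBBBBBggggggggggggggggqqqqqqqqqqqqqqq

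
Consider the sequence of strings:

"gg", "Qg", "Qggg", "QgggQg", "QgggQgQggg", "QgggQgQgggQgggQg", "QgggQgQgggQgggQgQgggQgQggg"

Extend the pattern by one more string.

QgggQgQgggQgggQgQgggQgQgggQgggQgQgggQgggQg

From term 3 onward, concatenate the last term with the second-to-last: Qg·gg = Qggg, Qggg·Qg = QgggQg, …
So term 8 is QgggQgQgggQgggQgQgggQgQggg·QgggQgQgggQgggQg.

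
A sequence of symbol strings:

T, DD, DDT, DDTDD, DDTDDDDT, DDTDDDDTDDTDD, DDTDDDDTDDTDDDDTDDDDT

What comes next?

This is a Fibonacci-style word recurrence s(k) = s(k−1)·s(k−2): e.g. DD·T = DDT.
The next term joins DDTDDDDTDDTDDDDTDDDDT and DDTDDDDTDDTDD.

DDTDDDDTDDTDDDDTDDDDTDDTDDDDTDDTDD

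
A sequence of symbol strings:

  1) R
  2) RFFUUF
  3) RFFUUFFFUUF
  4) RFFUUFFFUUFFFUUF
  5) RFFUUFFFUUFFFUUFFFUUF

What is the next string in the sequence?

Every step adds FFUUF to the end: s(k+1) = s(k)·FFUUF.
So the next term is RFFUUFFFUUFFFUUFFFUUF·FFUUF.

RFFUUFFFUUFFFUUFFFUUFFFUUF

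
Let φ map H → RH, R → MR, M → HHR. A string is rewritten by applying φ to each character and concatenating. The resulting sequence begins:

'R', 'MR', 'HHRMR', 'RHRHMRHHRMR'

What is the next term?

Rewriting each symbol of RHRHMRHHRMR: R→MR, H→RH, R→MR, H→RH, M→HHR, R→MR, H→RH, H→RH, R→MR, M→HHR, R→MR, which concatenates to MR RH MR RH HHR MR RH RH MR HHR MR.

MRRHMRRHHHRMRRHRHMRHHRMR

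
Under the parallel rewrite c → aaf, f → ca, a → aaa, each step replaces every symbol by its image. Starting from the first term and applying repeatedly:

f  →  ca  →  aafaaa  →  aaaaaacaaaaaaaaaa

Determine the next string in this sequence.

aaaaaaaaaaaaaaaaaaaafaaaaaaaaaaaaaaaaaaaaaaaaaaaaaa

Replace each of the 17 characters of aaaaaacaaaaaaaaaa in place — aaa aaa aaa aaa aaa aaa aaf aaa aaa aaa aaa aaa aaa aaa aaa aaa aaa — and concatenate.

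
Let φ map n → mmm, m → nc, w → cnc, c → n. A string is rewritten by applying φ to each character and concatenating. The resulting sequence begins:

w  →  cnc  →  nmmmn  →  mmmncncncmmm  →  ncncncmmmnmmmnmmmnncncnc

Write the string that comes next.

Applying the rule to each of the 24 symbols of ncncncmmmnmmmnmmmnncncnc gives the pieces mmm n mmm n mmm n nc nc nc mmm nc nc nc mmm nc nc nc mmm mmm n mmm n mmm n, which concatenate to the answer.

mmmnmmmnmmmnncncncmmmncncncmmmncncncmmmmmmnmmmnmmmn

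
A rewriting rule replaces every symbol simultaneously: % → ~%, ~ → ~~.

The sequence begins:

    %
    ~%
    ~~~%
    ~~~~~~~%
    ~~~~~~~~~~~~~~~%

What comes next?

Applying the rule to each of the 16 symbols of ~~~~~~~~~~~~~~~% gives the pieces ~~ ~~ ~~ ~~ ~~ ~~ ~~ ~~ ~~ ~~ ~~ ~~ ~~ ~~ ~~ ~%, which concatenate to the answer.

~~~~~~~~~~~~~~~~~~~~~~~~~~~~~~~%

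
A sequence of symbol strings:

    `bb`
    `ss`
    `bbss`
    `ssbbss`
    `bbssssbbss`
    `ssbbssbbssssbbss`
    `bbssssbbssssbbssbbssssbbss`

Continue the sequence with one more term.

This is a Fibonacci-style word recurrence s(k) = s(k−2)·s(k−1): e.g. bb·ss = bbss.
So term 8 is ssbbssbbssssbbss·bbssssbbssssbbssbbssssbbss.

ssbbssbbssssbbssbbssssbbssssbbssbbssssbbss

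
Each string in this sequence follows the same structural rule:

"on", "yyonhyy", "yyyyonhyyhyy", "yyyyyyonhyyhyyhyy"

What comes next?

Every step adds yy to the front and hyy to the end of the previous string.
One more step from yyyyyyonhyyhyyhyy gives the answer.

yyyyyyyyonhyyhyyhyyhyy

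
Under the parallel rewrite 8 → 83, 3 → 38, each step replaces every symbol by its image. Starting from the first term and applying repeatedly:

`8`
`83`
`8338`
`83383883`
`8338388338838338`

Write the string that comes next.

83383883388383383883833883383883

φ(8338388338838338) expands symbol-by-symbol to 83 38 38 83 38 83 83 38 38 83 83 38 83 38 38 83; joining the 16 pieces gives the next term.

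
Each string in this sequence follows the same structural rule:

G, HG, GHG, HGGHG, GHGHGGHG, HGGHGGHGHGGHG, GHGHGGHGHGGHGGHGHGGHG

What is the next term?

From term 3 onward, concatenate the second-to-last term with the last: G·HG = GHG, HG·GHG = HGGHG, …
So term 8 is HGGHGGHGHGGHG·GHGHGGHGHGGHGGHGHGGHG.

HGGHGGHGHGGHGGHGHGGHGHGGHGGHGHGGHG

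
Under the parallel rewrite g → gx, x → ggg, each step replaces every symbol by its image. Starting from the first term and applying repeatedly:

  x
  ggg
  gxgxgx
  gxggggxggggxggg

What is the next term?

Rewriting the 15 symbols of gxggggxggggxggg one by one yields gx ggg gx gx gx gx ggg gx gx gx gx ggg gx gx gx; concatenated:

gxggggxgxgxgxggggxgxgxgxggggxgxgx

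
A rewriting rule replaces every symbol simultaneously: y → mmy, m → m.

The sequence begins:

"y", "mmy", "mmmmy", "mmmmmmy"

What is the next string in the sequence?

mmmmmmmmy

Apply φ to mmmmmmy symbol by symbol: m→m, m→m, m→m, m→m, m→m, m→m, y→mmy; joined: m m m m m m mmy.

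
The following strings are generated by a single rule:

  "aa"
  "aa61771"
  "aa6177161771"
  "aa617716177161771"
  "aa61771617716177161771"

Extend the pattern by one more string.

Every step adds 61771 to the end: s(k+1) = s(k)·61771.
Applying this once more to aa61771617716177161771:

aa6177161771617716177161771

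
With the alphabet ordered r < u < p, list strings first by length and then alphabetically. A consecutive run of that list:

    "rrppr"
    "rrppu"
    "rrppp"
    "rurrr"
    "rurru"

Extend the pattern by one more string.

The successor of rurru increments the rightmost position that isn't already p and resets every position after it to r.

rurrp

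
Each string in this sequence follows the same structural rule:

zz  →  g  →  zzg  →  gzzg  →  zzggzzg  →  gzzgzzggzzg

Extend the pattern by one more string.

This is a Fibonacci-style word recurrence s(k) = s(k−2)·s(k−1): e.g. zz·g = zzg.
So term 7 is zzggzzg·gzzgzzggzzg.

zzggzzggzzgzzggzzg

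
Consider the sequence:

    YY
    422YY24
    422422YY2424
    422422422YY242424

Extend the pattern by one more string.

422422422422YY24242424

Each term wraps the previous one in 422 on the left and 24 on the right.
So the next term is 422·422422422YY242424·24.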